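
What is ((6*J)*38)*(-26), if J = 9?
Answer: -53352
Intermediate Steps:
((6*J)*38)*(-26) = ((6*9)*38)*(-26) = (54*38)*(-26) = 2052*(-26) = -53352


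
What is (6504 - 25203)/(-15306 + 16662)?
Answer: -6233/452 ≈ -13.790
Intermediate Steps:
(6504 - 25203)/(-15306 + 16662) = -18699/1356 = -18699*1/1356 = -6233/452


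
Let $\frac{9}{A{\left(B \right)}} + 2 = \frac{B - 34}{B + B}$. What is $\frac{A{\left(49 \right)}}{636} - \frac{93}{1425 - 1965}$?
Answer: $\frac{284153}{1726740} \approx 0.16456$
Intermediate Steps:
$A{\left(B \right)} = \frac{9}{-2 + \frac{-34 + B}{2 B}}$ ($A{\left(B \right)} = \frac{9}{-2 + \frac{B - 34}{B + B}} = \frac{9}{-2 + \frac{-34 + B}{2 B}}$)
$\frac{A{\left(49 \right)}}{636} - \frac{93}{1425 - 1965} = \frac{\left(-18\right) 49 \frac{1}{34 + 3 \cdot 49}}{636} - \frac{93}{1425 - 1965} = \left(-18\right) 49 \frac{1}{34 + 147} \cdot \frac{1}{636} - \frac{93}{1425 - 1965} = \left(-18\right) 49 \cdot \frac{1}{181} \cdot \frac{1}{636} - \frac{93}{-540} = \left(-18\right) 49 \cdot \frac{1}{181} \cdot \frac{1}{636} - - \frac{31}{180} = \left(- \frac{882}{181}\right) \frac{1}{636} + \frac{31}{180} = - \frac{147}{19186} + \frac{31}{180} = \frac{284153}{1726740}$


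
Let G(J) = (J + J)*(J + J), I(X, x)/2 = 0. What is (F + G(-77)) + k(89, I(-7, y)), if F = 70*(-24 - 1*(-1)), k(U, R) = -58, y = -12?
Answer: 22048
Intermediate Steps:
I(X, x) = 0 (I(X, x) = 2*0 = 0)
F = -1610 (F = 70*(-24 + 1) = 70*(-23) = -1610)
G(J) = 4*J² (G(J) = (2*J)*(2*J) = 4*J²)
(F + G(-77)) + k(89, I(-7, y)) = (-1610 + 4*(-77)²) - 58 = (-1610 + 4*5929) - 58 = (-1610 + 23716) - 58 = 22106 - 58 = 22048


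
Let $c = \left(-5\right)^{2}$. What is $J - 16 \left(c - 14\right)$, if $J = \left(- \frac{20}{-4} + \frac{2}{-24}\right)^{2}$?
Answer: $- \frac{21863}{144} \approx -151.83$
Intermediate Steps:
$c = 25$
$J = \frac{3481}{144}$ ($J = \left(\left(-20\right) \left(- \frac{1}{4}\right) + 2 \left(- \frac{1}{24}\right)\right)^{2} = \left(5 - \frac{1}{12}\right)^{2} = \left(\frac{59}{12}\right)^{2} = \frac{3481}{144} \approx 24.174$)
$J - 16 \left(c - 14\right) = \frac{3481}{144} - 16 \left(25 - 14\right) = \frac{3481}{144} - 16 \cdot 11 = \frac{3481}{144} - 176 = - \frac{21863}{144}$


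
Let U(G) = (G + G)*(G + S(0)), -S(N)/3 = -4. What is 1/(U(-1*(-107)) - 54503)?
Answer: -1/29037 ≈ -3.4439e-5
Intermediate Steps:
S(N) = 12 (S(N) = -3*(-4) = 12)
U(G) = 2*G*(12 + G) (U(G) = (G + G)*(G + 12) = (2*G)*(12 + G) = 2*G*(12 + G))
1/(U(-1*(-107)) - 54503) = 1/(2*(-1*(-107))*(12 - 1*(-107)) - 54503) = 1/(2*107*(12 + 107) - 54503) = 1/(2*107*119 - 54503) = 1/(25466 - 54503) = 1/(-29037) = -1/29037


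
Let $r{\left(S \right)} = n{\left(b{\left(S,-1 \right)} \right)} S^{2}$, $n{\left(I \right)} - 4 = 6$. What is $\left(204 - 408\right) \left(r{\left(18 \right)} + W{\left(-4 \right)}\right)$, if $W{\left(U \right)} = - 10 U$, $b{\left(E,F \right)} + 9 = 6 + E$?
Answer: $-669120$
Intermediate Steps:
$b{\left(E,F \right)} = -3 + E$ ($b{\left(E,F \right)} = -9 + \left(6 + E\right) = -3 + E$)
$n{\left(I \right)} = 10$ ($n{\left(I \right)} = 4 + 6 = 10$)
$r{\left(S \right)} = 10 S^{2}$
$\left(204 - 408\right) \left(r{\left(18 \right)} + W{\left(-4 \right)}\right) = \left(204 - 408\right) \left(10 \cdot 18^{2} - -40\right) = - 204 \left(10 \cdot 324 + 40\right) = - 204 \left(3240 + 40\right) = \left(-204\right) 3280 = -669120$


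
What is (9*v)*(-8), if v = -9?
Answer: 648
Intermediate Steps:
(9*v)*(-8) = (9*(-9))*(-8) = -81*(-8) = 648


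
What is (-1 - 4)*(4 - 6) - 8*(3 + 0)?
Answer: -14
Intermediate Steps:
(-1 - 4)*(4 - 6) - 8*(3 + 0) = -5*(-2) - 8*3 = 10 - 24 = -14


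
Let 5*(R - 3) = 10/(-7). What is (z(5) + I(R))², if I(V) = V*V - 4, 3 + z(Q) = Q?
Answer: 69169/2401 ≈ 28.808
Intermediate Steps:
z(Q) = -3 + Q
R = 19/7 (R = 3 + (10/(-7))/5 = 3 + (10*(-⅐))/5 = 3 + (⅕)*(-10/7) = 3 - 2/7 = 19/7 ≈ 2.7143)
I(V) = -4 + V² (I(V) = V² - 4 = -4 + V²)
(z(5) + I(R))² = ((-3 + 5) + (-4 + (19/7)²))² = (2 + (-4 + 361/49))² = (2 + 165/49)² = (263/49)² = 69169/2401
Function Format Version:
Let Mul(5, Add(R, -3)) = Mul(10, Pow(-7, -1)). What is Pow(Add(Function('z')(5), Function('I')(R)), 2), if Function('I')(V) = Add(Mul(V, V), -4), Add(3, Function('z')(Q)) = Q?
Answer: Rational(69169, 2401) ≈ 28.808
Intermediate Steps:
Function('z')(Q) = Add(-3, Q)
R = Rational(19, 7) (R = Add(3, Mul(Rational(1, 5), Mul(10, Pow(-7, -1)))) = Add(3, Mul(Rational(1, 5), Mul(10, Rational(-1, 7)))) = Add(3, Mul(Rational(1, 5), Rational(-10, 7))) = Add(3, Rational(-2, 7)) = Rational(19, 7) ≈ 2.7143)
Function('I')(V) = Add(-4, Pow(V, 2)) (Function('I')(V) = Add(Pow(V, 2), -4) = Add(-4, Pow(V, 2)))
Pow(Add(Function('z')(5), Function('I')(R)), 2) = Pow(Add(Add(-3, 5), Add(-4, Pow(Rational(19, 7), 2))), 2) = Pow(Add(2, Add(-4, Rational(361, 49))), 2) = Pow(Add(2, Rational(165, 49)), 2) = Pow(Rational(263, 49), 2) = Rational(69169, 2401)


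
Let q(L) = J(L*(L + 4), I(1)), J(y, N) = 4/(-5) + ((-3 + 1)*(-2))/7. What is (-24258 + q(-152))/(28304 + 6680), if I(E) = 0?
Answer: -424519/612220 ≈ -0.69341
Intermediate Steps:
J(y, N) = -8/35 (J(y, N) = 4*(-1/5) - 2*(-2)*(1/7) = -4/5 + 4*(1/7) = -4/5 + 4/7 = -8/35)
q(L) = -8/35
(-24258 + q(-152))/(28304 + 6680) = (-24258 - 8/35)/(28304 + 6680) = -849038/35/34984 = -849038/35*1/34984 = -424519/612220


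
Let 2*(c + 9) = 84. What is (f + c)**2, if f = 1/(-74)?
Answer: 5958481/5476 ≈ 1088.1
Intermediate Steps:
c = 33 (c = -9 + (1/2)*84 = -9 + 42 = 33)
f = -1/74 ≈ -0.013514
(f + c)**2 = (-1/74 + 33)**2 = (2441/74)**2 = 5958481/5476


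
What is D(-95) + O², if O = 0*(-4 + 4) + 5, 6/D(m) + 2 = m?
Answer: 2419/97 ≈ 24.938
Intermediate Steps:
D(m) = 6/(-2 + m)
O = 5 (O = 0*0 + 5 = 0 + 5 = 5)
D(-95) + O² = 6/(-2 - 95) + 5² = 6/(-97) + 25 = 6*(-1/97) + 25 = -6/97 + 25 = 2419/97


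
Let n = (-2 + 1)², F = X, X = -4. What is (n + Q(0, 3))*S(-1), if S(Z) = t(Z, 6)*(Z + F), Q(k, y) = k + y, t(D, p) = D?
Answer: 20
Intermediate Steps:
F = -4
S(Z) = Z*(-4 + Z) (S(Z) = Z*(Z - 4) = Z*(-4 + Z))
n = 1 (n = (-1)² = 1)
(n + Q(0, 3))*S(-1) = (1 + (0 + 3))*(-(-4 - 1)) = (1 + 3)*(-1*(-5)) = 4*5 = 20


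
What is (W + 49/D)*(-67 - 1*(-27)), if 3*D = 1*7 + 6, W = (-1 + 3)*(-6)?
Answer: 360/13 ≈ 27.692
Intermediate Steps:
W = -12 (W = 2*(-6) = -12)
D = 13/3 (D = (1*7 + 6)/3 = (7 + 6)/3 = (⅓)*13 = 13/3 ≈ 4.3333)
(W + 49/D)*(-67 - 1*(-27)) = (-12 + 49/(13/3))*(-67 - 1*(-27)) = (-12 + 49*(3/13))*(-67 + 27) = (-12 + 147/13)*(-40) = -9/13*(-40) = 360/13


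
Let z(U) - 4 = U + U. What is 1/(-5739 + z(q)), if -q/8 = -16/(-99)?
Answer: -99/568021 ≈ -0.00017429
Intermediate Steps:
q = -128/99 (q = -(-128)/(-99) = -(-128)*(-1)/99 = -8*16/99 = -128/99 ≈ -1.2929)
z(U) = 4 + 2*U (z(U) = 4 + (U + U) = 4 + 2*U)
1/(-5739 + z(q)) = 1/(-5739 + (4 + 2*(-128/99))) = 1/(-5739 + (4 - 256/99)) = 1/(-5739 + 140/99) = 1/(-568021/99) = -99/568021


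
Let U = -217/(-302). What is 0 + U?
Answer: 217/302 ≈ 0.71854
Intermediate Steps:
U = 217/302 (U = -217*(-1/302) = 217/302 ≈ 0.71854)
0 + U = 0 + 217/302 = 217/302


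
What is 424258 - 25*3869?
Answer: 327533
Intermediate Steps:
424258 - 25*3869 = 424258 - 1*96725 = 424258 - 96725 = 327533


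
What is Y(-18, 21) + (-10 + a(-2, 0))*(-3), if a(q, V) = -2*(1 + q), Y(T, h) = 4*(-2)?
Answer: 16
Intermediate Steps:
Y(T, h) = -8
a(q, V) = -2 - 2*q
Y(-18, 21) + (-10 + a(-2, 0))*(-3) = -8 + (-10 + (-2 - 2*(-2)))*(-3) = -8 + (-10 + (-2 + 4))*(-3) = -8 + (-10 + 2)*(-3) = -8 - 8*(-3) = -8 + 24 = 16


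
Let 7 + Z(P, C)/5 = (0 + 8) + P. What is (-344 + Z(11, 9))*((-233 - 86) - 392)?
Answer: 201924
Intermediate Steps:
Z(P, C) = 5 + 5*P (Z(P, C) = -35 + 5*((0 + 8) + P) = -35 + 5*(8 + P) = -35 + (40 + 5*P) = 5 + 5*P)
(-344 + Z(11, 9))*((-233 - 86) - 392) = (-344 + (5 + 5*11))*((-233 - 86) - 392) = (-344 + (5 + 55))*(-319 - 392) = (-344 + 60)*(-711) = -284*(-711) = 201924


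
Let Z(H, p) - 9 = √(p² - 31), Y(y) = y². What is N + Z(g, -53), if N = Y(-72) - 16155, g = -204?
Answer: -10962 + √2778 ≈ -10909.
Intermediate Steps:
Z(H, p) = 9 + √(-31 + p²) (Z(H, p) = 9 + √(p² - 31) = 9 + √(-31 + p²))
N = -10971 (N = (-72)² - 16155 = 5184 - 16155 = -10971)
N + Z(g, -53) = -10971 + (9 + √(-31 + (-53)²)) = -10971 + (9 + √(-31 + 2809)) = -10971 + (9 + √2778) = -10962 + √2778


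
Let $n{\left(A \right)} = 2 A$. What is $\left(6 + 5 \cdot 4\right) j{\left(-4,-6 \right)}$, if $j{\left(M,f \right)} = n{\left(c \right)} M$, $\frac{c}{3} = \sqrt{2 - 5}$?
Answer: $- 624 i \sqrt{3} \approx - 1080.8 i$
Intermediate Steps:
$c = 3 i \sqrt{3}$ ($c = 3 \sqrt{2 - 5} = 3 \sqrt{-3} = 3 i \sqrt{3} \approx 5.1962 i$)
$j{\left(M,f \right)} = 6 i M \sqrt{3}$ ($j{\left(M,f \right)} = 2 \cdot 3 i \sqrt{3} M = 6 i \sqrt{3} M = 6 i M \sqrt{3}$)
$\left(6 + 5 \cdot 4\right) j{\left(-4,-6 \right)} = \left(6 + 5 \cdot 4\right) 6 i \left(-4\right) \sqrt{3} = \left(6 + 20\right) \left(- 24 i \sqrt{3}\right) = 26 \left(- 24 i \sqrt{3}\right) = - 624 i \sqrt{3}$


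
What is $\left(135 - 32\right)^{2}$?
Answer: $10609$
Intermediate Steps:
$\left(135 - 32\right)^{2} = 103^{2} = 10609$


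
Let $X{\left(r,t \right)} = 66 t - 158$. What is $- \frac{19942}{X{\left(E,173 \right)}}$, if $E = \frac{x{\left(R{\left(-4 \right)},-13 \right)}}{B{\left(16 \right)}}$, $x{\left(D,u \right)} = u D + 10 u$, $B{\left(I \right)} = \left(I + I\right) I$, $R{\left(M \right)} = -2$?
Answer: $- \frac{9971}{5630} \approx -1.771$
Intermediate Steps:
$B{\left(I \right)} = 2 I^{2}$ ($B{\left(I \right)} = 2 I I = 2 I^{2}$)
$x{\left(D,u \right)} = 10 u + D u$ ($x{\left(D,u \right)} = D u + 10 u = 10 u + D u$)
$E = - \frac{13}{64}$ ($E = \frac{\left(-13\right) \left(10 - 2\right)}{2 \cdot 16^{2}} = \frac{\left(-13\right) 8}{2 \cdot 256} = - \frac{104}{512} = \left(-104\right) \frac{1}{512} = - \frac{13}{64} \approx -0.20313$)
$X{\left(r,t \right)} = -158 + 66 t$
$- \frac{19942}{X{\left(E,173 \right)}} = - \frac{19942}{-158 + 66 \cdot 173} = - \frac{19942}{-158 + 11418} = - \frac{19942}{11260} = \left(-19942\right) \frac{1}{11260} = - \frac{9971}{5630}$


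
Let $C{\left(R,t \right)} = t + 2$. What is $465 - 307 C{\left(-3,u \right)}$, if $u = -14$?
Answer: $4149$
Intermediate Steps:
$C{\left(R,t \right)} = 2 + t$
$465 - 307 C{\left(-3,u \right)} = 465 - 307 \left(2 - 14\right) = 465 - -3684 = 465 + 3684 = 4149$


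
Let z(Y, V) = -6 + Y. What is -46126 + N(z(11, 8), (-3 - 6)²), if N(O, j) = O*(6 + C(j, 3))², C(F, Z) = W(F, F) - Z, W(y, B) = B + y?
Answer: 89999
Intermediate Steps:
C(F, Z) = -Z + 2*F (C(F, Z) = (F + F) - Z = 2*F - Z = -Z + 2*F)
N(O, j) = O*(3 + 2*j)² (N(O, j) = O*(6 + (-1*3 + 2*j))² = O*(6 + (-3 + 2*j))² = O*(3 + 2*j)²)
-46126 + N(z(11, 8), (-3 - 6)²) = -46126 + (-6 + 11)*(3 + 2*(-3 - 6)²)² = -46126 + 5*(3 + 2*(-9)²)² = -46126 + 5*(3 + 2*81)² = -46126 + 5*(3 + 162)² = -46126 + 5*165² = -46126 + 5*27225 = -46126 + 136125 = 89999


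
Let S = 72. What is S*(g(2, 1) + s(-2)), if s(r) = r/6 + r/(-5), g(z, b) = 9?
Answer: 3264/5 ≈ 652.80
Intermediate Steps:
s(r) = -r/30 (s(r) = r*(⅙) + r*(-⅕) = r/6 - r/5 = -r/30)
S*(g(2, 1) + s(-2)) = 72*(9 - 1/30*(-2)) = 72*(9 + 1/15) = 72*(136/15) = 3264/5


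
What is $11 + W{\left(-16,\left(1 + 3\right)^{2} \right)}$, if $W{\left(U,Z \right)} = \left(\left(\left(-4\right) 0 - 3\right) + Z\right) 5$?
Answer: $76$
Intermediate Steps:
$W{\left(U,Z \right)} = -15 + 5 Z$ ($W{\left(U,Z \right)} = \left(\left(0 - 3\right) + Z\right) 5 = \left(-3 + Z\right) 5 = -15 + 5 Z$)
$11 + W{\left(-16,\left(1 + 3\right)^{2} \right)} = 11 - \left(15 - 5 \left(1 + 3\right)^{2}\right) = 11 - \left(15 - 5 \cdot 4^{2}\right) = 11 + \left(-15 + 5 \cdot 16\right) = 11 + \left(-15 + 80\right) = 11 + 65 = 76$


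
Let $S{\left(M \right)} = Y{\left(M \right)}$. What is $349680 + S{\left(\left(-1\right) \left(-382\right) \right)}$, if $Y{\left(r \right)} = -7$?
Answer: $349673$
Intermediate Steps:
$S{\left(M \right)} = -7$
$349680 + S{\left(\left(-1\right) \left(-382\right) \right)} = 349680 - 7 = 349673$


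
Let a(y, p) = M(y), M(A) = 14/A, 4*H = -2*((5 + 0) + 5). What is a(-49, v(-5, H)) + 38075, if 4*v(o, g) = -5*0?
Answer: 266523/7 ≈ 38075.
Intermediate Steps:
H = -5 (H = (-2*((5 + 0) + 5))/4 = (-2*(5 + 5))/4 = (-2*10)/4 = (1/4)*(-20) = -5)
v(o, g) = 0 (v(o, g) = (-5*0)/4 = (1/4)*0 = 0)
a(y, p) = 14/y
a(-49, v(-5, H)) + 38075 = 14/(-49) + 38075 = 14*(-1/49) + 38075 = -2/7 + 38075 = 266523/7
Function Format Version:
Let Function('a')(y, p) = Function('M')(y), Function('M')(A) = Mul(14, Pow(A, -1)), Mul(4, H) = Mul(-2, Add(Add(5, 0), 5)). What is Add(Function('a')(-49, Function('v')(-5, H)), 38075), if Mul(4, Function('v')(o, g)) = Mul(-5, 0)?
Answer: Rational(266523, 7) ≈ 38075.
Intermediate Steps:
H = -5 (H = Mul(Rational(1, 4), Mul(-2, Add(Add(5, 0), 5))) = Mul(Rational(1, 4), Mul(-2, Add(5, 5))) = Mul(Rational(1, 4), Mul(-2, 10)) = Mul(Rational(1, 4), -20) = -5)
Function('v')(o, g) = 0 (Function('v')(o, g) = Mul(Rational(1, 4), Mul(-5, 0)) = Mul(Rational(1, 4), 0) = 0)
Function('a')(y, p) = Mul(14, Pow(y, -1))
Add(Function('a')(-49, Function('v')(-5, H)), 38075) = Add(Mul(14, Pow(-49, -1)), 38075) = Add(Mul(14, Rational(-1, 49)), 38075) = Add(Rational(-2, 7), 38075) = Rational(266523, 7)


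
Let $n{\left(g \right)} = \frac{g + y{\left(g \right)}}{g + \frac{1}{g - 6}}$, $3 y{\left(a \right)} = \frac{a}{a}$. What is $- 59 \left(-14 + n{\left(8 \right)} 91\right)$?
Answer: $- \frac{226324}{51} \approx -4437.7$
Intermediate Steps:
$y{\left(a \right)} = \frac{1}{3}$ ($y{\left(a \right)} = \frac{a \frac{1}{a}}{3} = \frac{1}{3} \cdot 1 = \frac{1}{3}$)
$n{\left(g \right)} = \frac{\frac{1}{3} + g}{g + \frac{1}{-6 + g}}$ ($n{\left(g \right)} = \frac{g + \frac{1}{3}}{g + \frac{1}{g - 6}} = \frac{\frac{1}{3} + g}{g + \frac{1}{-6 + g}}$)
$- 59 \left(-14 + n{\left(8 \right)} 91\right) = - 59 \left(-14 + \frac{-2 + 8^{2} - \frac{136}{3}}{1 + 8^{2} - 48} \cdot 91\right) = - 59 \left(-14 + \frac{-2 + 64 - \frac{136}{3}}{1 + 64 - 48} \cdot 91\right) = - 59 \left(-14 + \frac{1}{17} \cdot \frac{50}{3} \cdot 91\right) = - 59 \left(-14 + \frac{50}{51} \cdot 91\right) = - 59 \left(-14 + \frac{4550}{51}\right) = \left(-59\right) \frac{3836}{51} = - \frac{226324}{51}$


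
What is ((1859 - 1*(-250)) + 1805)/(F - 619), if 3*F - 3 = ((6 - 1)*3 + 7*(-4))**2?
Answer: -11742/1685 ≈ -6.9685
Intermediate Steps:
F = 172/3 (F = 1 + ((6 - 1)*3 + 7*(-4))**2/3 = 1 + (5*3 - 28)**2/3 = 1 + (15 - 28)**2/3 = 1 + (1/3)*(-13)**2 = 1 + (1/3)*169 = 1 + 169/3 = 172/3 ≈ 57.333)
((1859 - 1*(-250)) + 1805)/(F - 619) = ((1859 - 1*(-250)) + 1805)/(172/3 - 619) = ((1859 + 250) + 1805)/(-1685/3) = (2109 + 1805)*(-3/1685) = 3914*(-3/1685) = -11742/1685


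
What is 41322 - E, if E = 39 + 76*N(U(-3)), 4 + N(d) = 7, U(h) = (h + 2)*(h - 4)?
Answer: 41055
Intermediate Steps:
U(h) = (-4 + h)*(2 + h) (U(h) = (2 + h)*(-4 + h) = (-4 + h)*(2 + h))
N(d) = 3 (N(d) = -4 + 7 = 3)
E = 267 (E = 39 + 76*3 = 39 + 228 = 267)
41322 - E = 41322 - 1*267 = 41322 - 267 = 41055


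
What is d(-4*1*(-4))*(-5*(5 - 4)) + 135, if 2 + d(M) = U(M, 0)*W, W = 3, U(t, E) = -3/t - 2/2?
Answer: 2605/16 ≈ 162.81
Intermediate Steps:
U(t, E) = -1 - 3/t (U(t, E) = -3/t - 2*1/2 = -3/t - 1 = -1 - 3/t)
d(M) = -2 + 3*(-3 - M)/M (d(M) = -2 + ((-3 - M)/M)*3 = -2 + 3*(-3 - M)/M)
d(-4*1*(-4))*(-5*(5 - 4)) + 135 = (-5 - 9/(-4*1*(-4)))*(-5*(5 - 4)) + 135 = (-5 - 9/((-4*(-4))))*(-5*1) + 135 = (-5 - 9/16)*(-5) + 135 = -89/16*(-5) + 135 = 445/16 + 135 = 2605/16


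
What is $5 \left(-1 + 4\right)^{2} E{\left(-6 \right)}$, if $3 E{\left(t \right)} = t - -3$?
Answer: $-45$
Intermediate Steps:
$E{\left(t \right)} = 1 + \frac{t}{3}$ ($E{\left(t \right)} = \frac{t - -3}{3} = \frac{t + 3}{3} = \frac{3 + t}{3} = 1 + \frac{t}{3}$)
$5 \left(-1 + 4\right)^{2} E{\left(-6 \right)} = 5 \left(-1 + 4\right)^{2} \left(1 + \frac{1}{3} \left(-6\right)\right) = 5 \cdot 3^{2} \left(1 - 2\right) = 5 \cdot 9 \left(-1\right) = 45 \left(-1\right) = -45$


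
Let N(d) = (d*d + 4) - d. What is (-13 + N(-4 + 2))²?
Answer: 9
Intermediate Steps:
N(d) = 4 + d² - d (N(d) = (d² + 4) - d = (4 + d²) - d = 4 + d² - d)
(-13 + N(-4 + 2))² = (-13 + (4 + (-4 + 2)² - (-4 + 2)))² = (-13 + (4 + (-2)² - 1*(-2)))² = (-13 + (4 + 4 + 2))² = (-13 + 10)² = (-3)² = 9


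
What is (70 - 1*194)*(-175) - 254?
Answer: 21446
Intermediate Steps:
(70 - 1*194)*(-175) - 254 = (70 - 194)*(-175) - 254 = -124*(-175) - 254 = 21700 - 254 = 21446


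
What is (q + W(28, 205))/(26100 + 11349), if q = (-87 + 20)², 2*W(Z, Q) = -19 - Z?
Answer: 2977/24966 ≈ 0.11924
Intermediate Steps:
W(Z, Q) = -19/2 - Z/2 (W(Z, Q) = (-19 - Z)/2 = -19/2 - Z/2)
q = 4489 (q = (-67)² = 4489)
(q + W(28, 205))/(26100 + 11349) = (4489 + (-19/2 - ½*28))/(26100 + 11349) = (4489 + (-19/2 - 14))/37449 = (4489 - 47/2)*(1/37449) = (8931/2)*(1/37449) = 2977/24966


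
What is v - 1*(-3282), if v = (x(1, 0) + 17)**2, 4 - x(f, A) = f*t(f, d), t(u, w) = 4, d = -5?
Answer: 3571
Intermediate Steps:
x(f, A) = 4 - 4*f (x(f, A) = 4 - f*4 = 4 - 4*f)
v = 289 (v = ((4 - 4*1) + 17)**2 = ((4 - 4) + 17)**2 = (0 + 17)**2 = 17**2 = 289)
v - 1*(-3282) = 289 - 1*(-3282) = 289 + 3282 = 3571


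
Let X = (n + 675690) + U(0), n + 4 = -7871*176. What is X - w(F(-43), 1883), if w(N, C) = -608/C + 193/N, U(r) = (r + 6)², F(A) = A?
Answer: -57453107643/80969 ≈ -7.0957e+5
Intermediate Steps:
U(r) = (6 + r)²
n = -1385300 (n = -4 - 7871*176 = -4 - 1385296 = -1385300)
X = -709574 (X = (-1385300 + 675690) + (6 + 0)² = -709610 + 6² = -709610 + 36 = -709574)
X - w(F(-43), 1883) = -709574 - (-608/1883 + 193/(-43)) = -709574 - (-608*1/1883 + 193*(-1/43)) = -709574 - (-608/1883 - 193/43) = -709574 - 1*(-389563/80969) = -709574 + 389563/80969 = -57453107643/80969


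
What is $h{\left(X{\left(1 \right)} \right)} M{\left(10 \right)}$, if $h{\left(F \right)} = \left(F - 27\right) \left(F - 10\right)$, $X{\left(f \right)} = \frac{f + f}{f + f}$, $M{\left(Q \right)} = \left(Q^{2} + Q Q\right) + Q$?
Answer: $49140$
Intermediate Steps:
$M{\left(Q \right)} = Q + 2 Q^{2}$ ($M{\left(Q \right)} = \left(Q^{2} + Q^{2}\right) + Q = 2 Q^{2} + Q = Q + 2 Q^{2}$)
$X{\left(f \right)} = 1$ ($X{\left(f \right)} = \frac{2 f}{2 f} = 2 f \frac{1}{2 f} = 1$)
$h{\left(F \right)} = \left(-27 + F\right) \left(-10 + F\right)$
$h{\left(X{\left(1 \right)} \right)} M{\left(10 \right)} = \left(270 + 1^{2} - 37\right) 10 \left(1 + 2 \cdot 10\right) = \left(270 + 1 - 37\right) 10 \left(1 + 20\right) = 234 \cdot 10 \cdot 21 = 234 \cdot 210 = 49140$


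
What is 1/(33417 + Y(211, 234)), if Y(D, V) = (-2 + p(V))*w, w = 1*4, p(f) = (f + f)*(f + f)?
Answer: 1/909505 ≈ 1.0995e-6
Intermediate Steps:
p(f) = 4*f² (p(f) = (2*f)*(2*f) = 4*f²)
w = 4
Y(D, V) = -8 + 16*V² (Y(D, V) = (-2 + 4*V²)*4 = -8 + 16*V²)
1/(33417 + Y(211, 234)) = 1/(33417 + (-8 + 16*234²)) = 1/(33417 + (-8 + 16*54756)) = 1/(33417 + (-8 + 876096)) = 1/(33417 + 876088) = 1/909505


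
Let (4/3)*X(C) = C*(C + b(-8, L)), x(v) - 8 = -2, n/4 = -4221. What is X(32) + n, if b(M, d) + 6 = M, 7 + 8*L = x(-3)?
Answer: -16452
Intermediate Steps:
n = -16884 (n = 4*(-4221) = -16884)
x(v) = 6 (x(v) = 8 - 2 = 6)
L = -⅛ (L = -7/8 + (⅛)*6 = -7/8 + ¾ = -⅛ ≈ -0.12500)
b(M, d) = -6 + M
X(C) = 3*C*(-14 + C)/4 (X(C) = 3*(C*(C + (-6 - 8)))/4 = 3*(C*(C - 14))/4 = 3*(C*(-14 + C))/4 = 3*C*(-14 + C)/4)
X(32) + n = (¾)*32*(-14 + 32) - 16884 = (¾)*32*18 - 16884 = 432 - 16884 = -16452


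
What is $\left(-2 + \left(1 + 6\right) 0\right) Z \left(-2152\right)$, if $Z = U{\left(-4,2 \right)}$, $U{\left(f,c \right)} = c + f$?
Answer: $-8608$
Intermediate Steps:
$Z = -2$ ($Z = 2 - 4 = -2$)
$\left(-2 + \left(1 + 6\right) 0\right) Z \left(-2152\right) = \left(-2 + \left(1 + 6\right) 0\right) \left(-2\right) \left(-2152\right) = \left(-2 + 7 \cdot 0\right) \left(-2\right) \left(-2152\right) = \left(-2 + 0\right) \left(-2\right) \left(-2152\right) = \left(-2\right) \left(-2\right) \left(-2152\right) = 4 \left(-2152\right) = -8608$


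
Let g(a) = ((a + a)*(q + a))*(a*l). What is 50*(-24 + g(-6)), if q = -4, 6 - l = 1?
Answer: -181200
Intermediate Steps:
l = 5 (l = 6 - 1*1 = 6 - 1 = 5)
g(a) = 10*a**2*(-4 + a) (g(a) = ((a + a)*(-4 + a))*(a*5) = ((2*a)*(-4 + a))*(5*a) = (2*a*(-4 + a))*(5*a) = 10*a**2*(-4 + a))
50*(-24 + g(-6)) = 50*(-24 + 10*(-6)**2*(-4 - 6)) = 50*(-24 + 10*36*(-10)) = 50*(-24 - 3600) = 50*(-3624) = -181200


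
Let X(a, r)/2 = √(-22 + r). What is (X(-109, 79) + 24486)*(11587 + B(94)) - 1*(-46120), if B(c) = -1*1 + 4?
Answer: 283838860 + 23180*√57 ≈ 2.8401e+8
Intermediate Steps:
X(a, r) = 2*√(-22 + r)
B(c) = 3 (B(c) = -1 + 4 = 3)
(X(-109, 79) + 24486)*(11587 + B(94)) - 1*(-46120) = (2*√(-22 + 79) + 24486)*(11587 + 3) - 1*(-46120) = (2*√57 + 24486)*11590 + 46120 = (24486 + 2*√57)*11590 + 46120 = (283792740 + 23180*√57) + 46120 = 283838860 + 23180*√57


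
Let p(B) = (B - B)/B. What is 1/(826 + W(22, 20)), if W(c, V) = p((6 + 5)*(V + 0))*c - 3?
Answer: 1/823 ≈ 0.0012151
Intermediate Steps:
p(B) = 0 (p(B) = 0/B = 0)
W(c, V) = -3 (W(c, V) = 0*c - 3 = 0 - 3 = -3)
1/(826 + W(22, 20)) = 1/(826 - 3) = 1/823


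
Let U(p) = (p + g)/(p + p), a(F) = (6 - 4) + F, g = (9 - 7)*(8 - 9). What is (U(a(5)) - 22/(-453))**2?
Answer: 6620329/40220964 ≈ 0.16460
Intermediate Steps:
g = -2 (g = 2*(-1) = -2)
a(F) = 2 + F
U(p) = (-2 + p)/(2*p) (U(p) = (p - 2)/(p + p) = (-2 + p)/((2*p)) = (-2 + p)*(1/(2*p)) = (-2 + p)/(2*p))
(U(a(5)) - 22/(-453))**2 = ((-2 + (2 + 5))/(2*(2 + 5)) - 22/(-453))**2 = ((1/2)*(-2 + 7)/7 - 22*(-1/453))**2 = ((1/2)*(1/7)*5 + 22/453)**2 = (5/14 + 22/453)**2 = (2573/6342)**2 = 6620329/40220964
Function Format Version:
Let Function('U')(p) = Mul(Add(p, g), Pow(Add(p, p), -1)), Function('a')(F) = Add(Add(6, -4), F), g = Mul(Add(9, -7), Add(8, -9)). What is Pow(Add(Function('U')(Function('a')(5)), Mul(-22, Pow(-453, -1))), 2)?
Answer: Rational(6620329, 40220964) ≈ 0.16460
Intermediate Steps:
g = -2 (g = Mul(2, -1) = -2)
Function('a')(F) = Add(2, F)
Function('U')(p) = Mul(Rational(1, 2), Pow(p, -1), Add(-2, p)) (Function('U')(p) = Mul(Add(p, -2), Pow(Add(p, p), -1)) = Mul(Add(-2, p), Pow(Mul(2, p), -1)) = Mul(Add(-2, p), Mul(Rational(1, 2), Pow(p, -1))) = Mul(Rational(1, 2), Pow(p, -1), Add(-2, p)))
Pow(Add(Function('U')(Function('a')(5)), Mul(-22, Pow(-453, -1))), 2) = Pow(Add(Mul(Rational(1, 2), Pow(Add(2, 5), -1), Add(-2, Add(2, 5))), Mul(-22, Pow(-453, -1))), 2) = Pow(Add(Mul(Rational(1, 2), Pow(7, -1), Add(-2, 7)), Mul(-22, Rational(-1, 453))), 2) = Pow(Add(Mul(Rational(1, 2), Rational(1, 7), 5), Rational(22, 453)), 2) = Pow(Add(Rational(5, 14), Rational(22, 453)), 2) = Pow(Rational(2573, 6342), 2) = Rational(6620329, 40220964)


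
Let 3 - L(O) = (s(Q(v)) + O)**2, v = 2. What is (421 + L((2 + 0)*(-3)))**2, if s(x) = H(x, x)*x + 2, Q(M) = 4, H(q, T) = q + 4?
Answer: 129600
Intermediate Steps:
H(q, T) = 4 + q
s(x) = 2 + x*(4 + x) (s(x) = (4 + x)*x + 2 = x*(4 + x) + 2 = 2 + x*(4 + x))
L(O) = 3 - (34 + O)**2 (L(O) = 3 - ((2 + 4*(4 + 4)) + O)**2 = 3 - ((2 + 4*8) + O)**2 = 3 - ((2 + 32) + O)**2 = 3 - (34 + O)**2)
(421 + L((2 + 0)*(-3)))**2 = (421 + (3 - (34 + (2 + 0)*(-3))**2))**2 = (421 + (3 - (34 + 2*(-3))**2))**2 = (421 + (3 - (34 - 6)**2))**2 = (421 + (3 - 1*28**2))**2 = (421 + (3 - 1*784))**2 = (421 + (3 - 784))**2 = (421 - 781)**2 = (-360)**2 = 129600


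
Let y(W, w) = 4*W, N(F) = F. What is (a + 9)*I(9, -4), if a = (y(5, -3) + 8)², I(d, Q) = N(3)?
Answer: 2379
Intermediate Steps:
I(d, Q) = 3
a = 784 (a = (4*5 + 8)² = (20 + 8)² = 28² = 784)
(a + 9)*I(9, -4) = (784 + 9)*3 = 793*3 = 2379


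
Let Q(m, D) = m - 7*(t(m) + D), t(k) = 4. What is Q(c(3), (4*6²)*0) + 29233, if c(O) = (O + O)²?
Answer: 29241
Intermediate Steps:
c(O) = 4*O² (c(O) = (2*O)² = 4*O²)
Q(m, D) = -28 + m - 7*D (Q(m, D) = m - 7*(4 + D) = m + (-28 - 7*D) = -28 + m - 7*D)
Q(c(3), (4*6²)*0) + 29233 = (-28 + 4*3² - 7*4*6²*0) + 29233 = (-28 + 4*9 - 7*4*36*0) + 29233 = (-28 + 36 - 1008*0) + 29233 = (-28 + 36 - 7*0) + 29233 = (-28 + 36 + 0) + 29233 = 8 + 29233 = 29241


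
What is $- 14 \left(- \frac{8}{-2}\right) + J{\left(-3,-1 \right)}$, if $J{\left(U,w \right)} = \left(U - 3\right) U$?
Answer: $-38$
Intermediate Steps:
$J{\left(U,w \right)} = U \left(-3 + U\right)$ ($J{\left(U,w \right)} = \left(-3 + U\right) U = U \left(-3 + U\right)$)
$- 14 \left(- \frac{8}{-2}\right) + J{\left(-3,-1 \right)} = - 14 \left(- \frac{8}{-2}\right) - 3 \left(-3 - 3\right) = - 14 \left(\left(-8\right) \left(- \frac{1}{2}\right)\right) - -18 = \left(-14\right) 4 + 18 = -56 + 18 = -38$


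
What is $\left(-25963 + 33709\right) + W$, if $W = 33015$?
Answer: $40761$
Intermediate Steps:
$\left(-25963 + 33709\right) + W = \left(-25963 + 33709\right) + 33015 = 7746 + 33015 = 40761$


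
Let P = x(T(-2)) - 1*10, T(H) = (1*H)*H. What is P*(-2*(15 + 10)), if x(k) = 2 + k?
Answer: 200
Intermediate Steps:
T(H) = H² (T(H) = H*H = H²)
P = -4 (P = (2 + (-2)²) - 1*10 = (2 + 4) - 10 = 6 - 10 = -4)
P*(-2*(15 + 10)) = -(-8)*(15 + 10) = -(-8)*25 = -4*(-50) = 200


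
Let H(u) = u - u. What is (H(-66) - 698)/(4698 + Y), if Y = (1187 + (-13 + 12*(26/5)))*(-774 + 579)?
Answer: 349/118200 ≈ 0.0029526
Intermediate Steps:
H(u) = 0
Y = -241098 (Y = (1187 + (-13 + 12*(26*(⅕))))*(-195) = (1187 + (-13 + 12*(26/5)))*(-195) = (1187 + (-13 + 312/5))*(-195) = (1187 + 247/5)*(-195) = (6182/5)*(-195) = -241098)
(H(-66) - 698)/(4698 + Y) = (0 - 698)/(4698 - 241098) = -698/(-236400) = -698*(-1/236400) = 349/118200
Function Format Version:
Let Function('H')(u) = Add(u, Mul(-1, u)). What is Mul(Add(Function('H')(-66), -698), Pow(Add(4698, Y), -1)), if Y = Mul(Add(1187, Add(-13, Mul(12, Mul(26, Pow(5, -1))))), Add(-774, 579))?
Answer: Rational(349, 118200) ≈ 0.0029526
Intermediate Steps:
Function('H')(u) = 0
Y = -241098 (Y = Mul(Add(1187, Add(-13, Mul(12, Mul(26, Rational(1, 5))))), -195) = Mul(Add(1187, Add(-13, Mul(12, Rational(26, 5)))), -195) = Mul(Add(1187, Add(-13, Rational(312, 5))), -195) = Mul(Add(1187, Rational(247, 5)), -195) = Mul(Rational(6182, 5), -195) = -241098)
Mul(Add(Function('H')(-66), -698), Pow(Add(4698, Y), -1)) = Mul(Add(0, -698), Pow(Add(4698, -241098), -1)) = Mul(-698, Pow(-236400, -1)) = Mul(-698, Rational(-1, 236400)) = Rational(349, 118200)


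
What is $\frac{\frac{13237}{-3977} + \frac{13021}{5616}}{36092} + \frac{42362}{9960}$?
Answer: $\frac{1422839770922747}{334535133965760} \approx 4.2532$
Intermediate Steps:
$\frac{\frac{13237}{-3977} + \frac{13021}{5616}}{36092} + \frac{42362}{9960} = \left(13237 \left(- \frac{1}{3977}\right) + 13021 \cdot \frac{1}{5616}\right) \frac{1}{36092} + 42362 \cdot \frac{1}{9960} = \left(- \frac{13237}{3977} + \frac{13021}{5616}\right) \frac{1}{36092} + \frac{21181}{4980} = \left(- \frac{22554475}{22334832}\right) \frac{1}{36092} + \frac{21181}{4980} = - \frac{22554475}{806108756544} + \frac{21181}{4980} = \frac{1422839770922747}{334535133965760}$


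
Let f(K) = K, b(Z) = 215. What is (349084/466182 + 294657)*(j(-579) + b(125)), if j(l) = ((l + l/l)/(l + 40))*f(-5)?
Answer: 287434460141865/4653187 ≈ 6.1772e+7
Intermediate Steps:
j(l) = -5*(1 + l)/(40 + l) (j(l) = ((l + l/l)/(l + 40))*(-5) = ((l + 1)/(40 + l))*(-5) = ((1 + l)/(40 + l))*(-5) = -5*(1 + l)/(40 + l))
(349084/466182 + 294657)*(j(-579) + b(125)) = (349084/466182 + 294657)*(5*(-1 - 1*(-579))/(40 - 579) + 215) = (349084*(1/466182) + 294657)*(5*(-1 + 579)/(-539) + 215) = (174542/233091 + 294657)*(5*(-1/539)*578 + 215) = 68682069329*(-2890/539 + 215)/233091 = (68682069329/233091)*(112995/539) = 287434460141865/4653187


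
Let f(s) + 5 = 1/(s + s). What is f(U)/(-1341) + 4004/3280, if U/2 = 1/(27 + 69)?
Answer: 1326761/1099620 ≈ 1.2066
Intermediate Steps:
U = 1/48 (U = 2/(27 + 69) = 2/96 = 2*(1/96) = 1/48 ≈ 0.020833)
f(s) = -5 + 1/(2*s) (f(s) = -5 + 1/(s + s) = -5 + 1/(2*s))
f(U)/(-1341) + 4004/3280 = (-5 + 1/(2*(1/48)))/(-1341) + 4004/3280 = (-5 + (½)*48)*(-1/1341) + 4004*(1/3280) = (-5 + 24)*(-1/1341) + 1001/820 = 19*(-1/1341) + 1001/820 = -19/1341 + 1001/820 = 1326761/1099620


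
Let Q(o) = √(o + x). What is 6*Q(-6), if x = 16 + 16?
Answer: 6*√26 ≈ 30.594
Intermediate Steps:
x = 32
Q(o) = √(32 + o) (Q(o) = √(o + 32) = √(32 + o))
6*Q(-6) = 6*√(32 - 6) = 6*√26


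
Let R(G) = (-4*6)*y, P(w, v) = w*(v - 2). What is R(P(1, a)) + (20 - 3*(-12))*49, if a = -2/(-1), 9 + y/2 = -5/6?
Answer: 3216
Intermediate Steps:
y = -59/3 (y = -18 + 2*(-5/6) = -18 - 5/3 = -59/3 ≈ -19.667)
a = 2 (a = -2*(-1) = 2)
P(w, v) = w*(-2 + v)
R(G) = 472 (R(G) = -4*6*(-59/3) = -24*(-59/3) = 472)
R(P(1, a)) + (20 - 3*(-12))*49 = 472 + (20 - 3*(-12))*49 = 472 + (20 + 36)*49 = 472 + 56*49 = 472 + 2744 = 3216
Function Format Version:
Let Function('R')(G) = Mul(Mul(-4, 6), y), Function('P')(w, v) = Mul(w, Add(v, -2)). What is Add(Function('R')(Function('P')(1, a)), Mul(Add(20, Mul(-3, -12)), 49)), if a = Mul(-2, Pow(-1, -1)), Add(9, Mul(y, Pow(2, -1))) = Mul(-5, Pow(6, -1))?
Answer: 3216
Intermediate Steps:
y = Rational(-59, 3) (y = Add(-18, Mul(2, Mul(-5, Pow(6, -1)))) = Add(-18, Mul(2, Mul(-5, Rational(1, 6)))) = Add(-18, Mul(2, Rational(-5, 6))) = Add(-18, Rational(-5, 3)) = Rational(-59, 3) ≈ -19.667)
a = 2 (a = Mul(-2, -1) = 2)
Function('P')(w, v) = Mul(w, Add(-2, v))
Function('R')(G) = 472 (Function('R')(G) = Mul(Mul(-4, 6), Rational(-59, 3)) = Mul(-24, Rational(-59, 3)) = 472)
Add(Function('R')(Function('P')(1, a)), Mul(Add(20, Mul(-3, -12)), 49)) = Add(472, Mul(Add(20, Mul(-3, -12)), 49)) = Add(472, Mul(Add(20, 36), 49)) = Add(472, Mul(56, 49)) = Add(472, 2744) = 3216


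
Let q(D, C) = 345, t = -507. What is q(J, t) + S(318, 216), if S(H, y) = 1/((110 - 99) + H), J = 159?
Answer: 113506/329 ≈ 345.00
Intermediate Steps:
S(H, y) = 1/(11 + H)
q(J, t) + S(318, 216) = 345 + 1/(11 + 318) = 345 + 1/329 = 113506/329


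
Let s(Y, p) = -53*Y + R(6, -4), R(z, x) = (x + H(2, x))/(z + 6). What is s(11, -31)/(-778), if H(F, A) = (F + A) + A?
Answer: 3503/4668 ≈ 0.75043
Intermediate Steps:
H(F, A) = F + 2*A (H(F, A) = (A + F) + A = F + 2*A)
R(z, x) = (2 + 3*x)/(6 + z) (R(z, x) = (x + (2 + 2*x))/(z + 6) = (2 + 3*x)/(6 + z))
s(Y, p) = -⅚ - 53*Y (s(Y, p) = -53*Y + (2 + 3*(-4))/(6 + 6) = -53*Y + (2 - 12)/12 = -53*Y + (1/12)*(-10) = -53*Y - ⅚ = -⅚ - 53*Y)
s(11, -31)/(-778) = (-⅚ - 53*11)/(-778) = (-⅚ - 583)*(-1/778) = -3503/6*(-1/778) = 3503/4668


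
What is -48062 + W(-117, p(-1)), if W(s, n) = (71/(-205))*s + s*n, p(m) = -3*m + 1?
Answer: -9940343/205 ≈ -48490.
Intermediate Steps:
p(m) = 1 - 3*m
W(s, n) = -71*s/205 + n*s (W(s, n) = (71*(-1/205))*s + n*s = -71*s/205 + n*s)
-48062 + W(-117, p(-1)) = -48062 + (1/205)*(-117)*(-71 + 205*(1 - 3*(-1))) = -48062 + (1/205)*(-117)*(-71 + 205*(1 + 3)) = -48062 + (1/205)*(-117)*(-71 + 205*4) = -48062 + (1/205)*(-117)*(-71 + 820) = -48062 + (1/205)*(-117)*749 = -48062 - 87633/205 = -9940343/205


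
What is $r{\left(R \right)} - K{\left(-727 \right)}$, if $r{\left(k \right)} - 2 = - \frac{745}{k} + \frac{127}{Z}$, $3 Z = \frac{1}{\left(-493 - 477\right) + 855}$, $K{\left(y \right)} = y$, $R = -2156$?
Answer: $- \frac{92892671}{2156} \approx -43086.0$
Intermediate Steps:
$Z = - \frac{1}{345}$ ($Z = \frac{1}{3 \left(\left(-493 - 477\right) + 855\right)} = \frac{1}{3 \left(-970 + 855\right)} = \frac{1}{3 \left(-115\right)} = \frac{1}{3} \left(- \frac{1}{115}\right) = - \frac{1}{345} \approx -0.0028986$)
$r{\left(k \right)} = -43813 - \frac{745}{k}$ ($r{\left(k \right)} = 2 + \left(- \frac{745}{k} + \frac{127}{- \frac{1}{345}}\right) = 2 + \left(- \frac{745}{k} + 127 \left(-345\right)\right) = 2 - \left(43815 + \frac{745}{k}\right) = -43813 - \frac{745}{k}$)
$r{\left(R \right)} - K{\left(-727 \right)} = \left(-43813 - \frac{745}{-2156}\right) - -727 = \left(-43813 - - \frac{745}{2156}\right) + 727 = \left(-43813 + \frac{745}{2156}\right) + 727 = - \frac{94460083}{2156} + 727 = - \frac{92892671}{2156}$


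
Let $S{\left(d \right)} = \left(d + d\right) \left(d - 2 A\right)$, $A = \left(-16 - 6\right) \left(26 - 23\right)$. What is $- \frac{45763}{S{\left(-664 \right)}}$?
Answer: $- \frac{45763}{706496} \approx -0.064775$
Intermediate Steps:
$A = -66$ ($A = \left(-22\right) 3 = -66$)
$S{\left(d \right)} = 2 d \left(132 + d\right)$ ($S{\left(d \right)} = \left(d + d\right) \left(d - -132\right) = 2 d \left(d + 132\right) = 2 d \left(132 + d\right)$)
$- \frac{45763}{S{\left(-664 \right)}} = - \frac{45763}{2 \left(-664\right) \left(132 - 664\right)} = - \frac{45763}{2 \left(-664\right) \left(-532\right)} = - \frac{45763}{706496}$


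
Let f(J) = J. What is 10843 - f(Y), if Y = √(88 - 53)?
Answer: 10843 - √35 ≈ 10837.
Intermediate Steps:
Y = √35 ≈ 5.9161
10843 - f(Y) = 10843 - √35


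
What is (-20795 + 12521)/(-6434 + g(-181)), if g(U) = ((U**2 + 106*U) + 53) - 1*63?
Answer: -2758/2377 ≈ -1.1603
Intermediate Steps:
g(U) = -10 + U**2 + 106*U (g(U) = (53 + U**2 + 106*U) - 63 = -10 + U**2 + 106*U)
(-20795 + 12521)/(-6434 + g(-181)) = (-20795 + 12521)/(-6434 + (-10 + (-181)**2 + 106*(-181))) = -8274/(-6434 + (-10 + 32761 - 19186)) = -8274/(-6434 + 13565) = -8274/7131 = -8274*1/7131 = -2758/2377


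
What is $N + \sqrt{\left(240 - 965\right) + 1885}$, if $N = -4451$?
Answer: $-4451 + 2 \sqrt{290} \approx -4416.9$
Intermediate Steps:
$N + \sqrt{\left(240 - 965\right) + 1885} = -4451 + \sqrt{\left(240 - 965\right) + 1885} = -4451 + \sqrt{-725 + 1885} = -4451 + \sqrt{1160} = -4451 + 2 \sqrt{290}$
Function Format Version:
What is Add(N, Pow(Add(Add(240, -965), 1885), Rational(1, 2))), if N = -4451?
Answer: Add(-4451, Mul(2, Pow(290, Rational(1, 2)))) ≈ -4416.9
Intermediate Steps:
Add(N, Pow(Add(Add(240, -965), 1885), Rational(1, 2))) = Add(-4451, Pow(Add(Add(240, -965), 1885), Rational(1, 2))) = Add(-4451, Pow(Add(-725, 1885), Rational(1, 2))) = Add(-4451, Pow(1160, Rational(1, 2))) = Add(-4451, Mul(2, Pow(290, Rational(1, 2))))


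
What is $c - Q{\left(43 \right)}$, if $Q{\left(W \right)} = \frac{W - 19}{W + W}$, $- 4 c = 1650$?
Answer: $- \frac{35499}{86} \approx -412.78$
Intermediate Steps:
$c = - \frac{825}{2}$ ($c = \left(- \frac{1}{4}\right) 1650 = - \frac{825}{2} \approx -412.5$)
$Q{\left(W \right)} = \frac{-19 + W}{2 W}$
$c - Q{\left(43 \right)} = - \frac{825}{2} - \frac{-19 + 43}{2 \cdot 43} = - \frac{825}{2} - \frac{1}{2} \cdot \frac{1}{43} \cdot 24 = - \frac{825}{2} - \frac{12}{43} = - \frac{35499}{86}$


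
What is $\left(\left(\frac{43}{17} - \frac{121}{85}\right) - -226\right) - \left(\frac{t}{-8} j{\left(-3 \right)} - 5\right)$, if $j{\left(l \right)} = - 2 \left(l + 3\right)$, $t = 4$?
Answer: $\frac{19729}{85} \approx 232.11$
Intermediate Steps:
$j{\left(l \right)} = -6 - 2 l$ ($j{\left(l \right)} = - 2 \left(3 + l\right) = -6 - 2 l$)
$\left(\left(\frac{43}{17} - \frac{121}{85}\right) - -226\right) - \left(\frac{t}{-8} j{\left(-3 \right)} - 5\right) = \left(\left(\frac{43}{17} - \frac{121}{85}\right) - -226\right) - \left(\frac{4}{-8} \left(-6 - -6\right) - 5\right) = \left(\left(43 \cdot \frac{1}{17} - \frac{121}{85}\right) + 226\right) - \left(4 \left(- \frac{1}{8}\right) \left(-6 + 6\right) - 5\right) = \left(\left(\frac{43}{17} - \frac{121}{85}\right) + 226\right) - \left(\left(- \frac{1}{2}\right) 0 - 5\right) = \left(\frac{94}{85} + 226\right) - \left(0 - 5\right) = \frac{19304}{85} - -5 = \frac{19304}{85} + 5 = \frac{19729}{85}$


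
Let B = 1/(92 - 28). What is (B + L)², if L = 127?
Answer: 66080641/4096 ≈ 16133.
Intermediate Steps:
B = 1/64 ≈ 0.015625
(B + L)² = (1/64 + 127)² = (8129/64)² = 66080641/4096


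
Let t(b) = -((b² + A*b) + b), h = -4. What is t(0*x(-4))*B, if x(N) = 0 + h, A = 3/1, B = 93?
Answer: 0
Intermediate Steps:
A = 3 (A = 3*1 = 3)
x(N) = -4 (x(N) = 0 - 4 = -4)
t(b) = -b² - 4*b (t(b) = -((b² + 3*b) + b) = -(b² + 4*b) = -b² - 4*b)
t(0*x(-4))*B = -0*(-4)*(4 + 0*(-4))*93 = -1*0*(4 + 0)*93 = -1*0*4*93 = 0*93 = 0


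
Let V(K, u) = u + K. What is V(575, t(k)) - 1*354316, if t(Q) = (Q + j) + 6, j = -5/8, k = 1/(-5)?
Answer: -14149433/40 ≈ -3.5374e+5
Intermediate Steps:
k = -⅕ ≈ -0.20000
j = -5/8 (j = -5*⅛ = -5/8 ≈ -0.62500)
t(Q) = 43/8 + Q (t(Q) = (Q - 5/8) + 6 = (-5/8 + Q) + 6 = 43/8 + Q)
V(K, u) = K + u
V(575, t(k)) - 1*354316 = (575 + (43/8 - ⅕)) - 1*354316 = (575 + 207/40) - 354316 = 23207/40 - 354316 = -14149433/40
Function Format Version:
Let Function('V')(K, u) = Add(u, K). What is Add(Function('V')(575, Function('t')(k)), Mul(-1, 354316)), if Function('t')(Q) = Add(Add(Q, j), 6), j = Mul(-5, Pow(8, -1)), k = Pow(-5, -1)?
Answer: Rational(-14149433, 40) ≈ -3.5374e+5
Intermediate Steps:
k = Rational(-1, 5) ≈ -0.20000
j = Rational(-5, 8) (j = Mul(-5, Rational(1, 8)) = Rational(-5, 8) ≈ -0.62500)
Function('t')(Q) = Add(Rational(43, 8), Q) (Function('t')(Q) = Add(Add(Q, Rational(-5, 8)), 6) = Add(Add(Rational(-5, 8), Q), 6) = Add(Rational(43, 8), Q))
Function('V')(K, u) = Add(K, u)
Add(Function('V')(575, Function('t')(k)), Mul(-1, 354316)) = Add(Add(575, Add(Rational(43, 8), Rational(-1, 5))), Mul(-1, 354316)) = Add(Add(575, Rational(207, 40)), -354316) = Add(Rational(23207, 40), -354316) = Rational(-14149433, 40)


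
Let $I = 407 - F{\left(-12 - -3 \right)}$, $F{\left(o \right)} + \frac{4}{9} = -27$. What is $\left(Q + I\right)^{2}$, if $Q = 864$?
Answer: $\frac{136562596}{81} \approx 1.686 \cdot 10^{6}$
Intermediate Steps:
$F{\left(o \right)} = - \frac{247}{9}$ ($F{\left(o \right)} = - \frac{4}{9} - 27 = - \frac{247}{9}$)
$I = \frac{3910}{9}$ ($I = 407 - - \frac{247}{9} = 407 + \frac{247}{9} = \frac{3910}{9} \approx 434.44$)
$\left(Q + I\right)^{2} = \left(864 + \frac{3910}{9}\right)^{2} = \left(\frac{11686}{9}\right)^{2} = \frac{136562596}{81}$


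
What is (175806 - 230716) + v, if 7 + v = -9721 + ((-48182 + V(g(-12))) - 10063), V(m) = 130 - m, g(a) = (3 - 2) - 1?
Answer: -122753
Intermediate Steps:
g(a) = 0 (g(a) = 1 - 1 = 0)
v = -67843 (v = -7 + (-9721 + ((-48182 + (130 - 1*0)) - 10063)) = -7 + (-9721 + ((-48182 + (130 + 0)) - 10063)) = -7 + (-9721 + ((-48182 + 130) - 10063)) = -7 + (-9721 + (-48052 - 10063)) = -7 + (-9721 - 58115) = -7 - 67836 = -67843)
(175806 - 230716) + v = (175806 - 230716) - 67843 = -54910 - 67843 = -122753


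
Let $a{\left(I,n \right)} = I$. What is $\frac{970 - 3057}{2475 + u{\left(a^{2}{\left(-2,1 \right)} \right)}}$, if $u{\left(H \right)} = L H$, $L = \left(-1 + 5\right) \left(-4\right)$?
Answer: $- \frac{2087}{2411} \approx -0.86562$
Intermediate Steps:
$L = -16$ ($L = 4 \left(-4\right) = -16$)
$u{\left(H \right)} = - 16 H$
$\frac{970 - 3057}{2475 + u{\left(a^{2}{\left(-2,1 \right)} \right)}} = \frac{970 - 3057}{2475 - 16 \left(-2\right)^{2}} = - \frac{2087}{2475 - 64} = - \frac{2087}{2411}$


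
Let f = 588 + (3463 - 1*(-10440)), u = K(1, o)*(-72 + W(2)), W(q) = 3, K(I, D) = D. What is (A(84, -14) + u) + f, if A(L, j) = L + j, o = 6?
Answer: 14147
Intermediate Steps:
u = -414 (u = 6*(-72 + 3) = 6*(-69) = -414)
f = 14491 (f = 588 + (3463 + 10440) = 588 + 13903 = 14491)
(A(84, -14) + u) + f = ((84 - 14) - 414) + 14491 = (70 - 414) + 14491 = -344 + 14491 = 14147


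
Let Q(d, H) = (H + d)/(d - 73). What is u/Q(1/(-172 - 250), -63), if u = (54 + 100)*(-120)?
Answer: -51755760/2417 ≈ -21413.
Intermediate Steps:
Q(d, H) = (H + d)/(-73 + d)
u = -18480 (u = 154*(-120) = -18480)
u/Q(1/(-172 - 250), -63) = -18480*(-73 + 1/(-172 - 250))/(-63 + 1/(-172 - 250)) = -18480*(-73 + 1/(-422))/(-63 + 1/(-422)) = -18480*(-73 - 1/422)/(-63 - 1/422) = -18480/(-26587/422/(-30807/422)) = -18480/((-422/30807*(-26587/422))) = -18480/26587/30807 = -18480*30807/26587 = -51755760/2417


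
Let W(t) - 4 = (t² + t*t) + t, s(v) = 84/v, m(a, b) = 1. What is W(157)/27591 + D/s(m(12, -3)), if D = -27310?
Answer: -124892609/386274 ≈ -323.33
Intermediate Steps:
W(t) = 4 + t + 2*t² (W(t) = 4 + ((t² + t*t) + t) = 4 + ((t² + t²) + t) = 4 + (2*t² + t) = 4 + (t + 2*t²) = 4 + t + 2*t²)
W(157)/27591 + D/s(m(12, -3)) = (4 + 157 + 2*157²)/27591 - 27310/(84/1) = (4 + 157 + 2*24649)*(1/27591) - 27310/(84*1) = (4 + 157 + 49298)*(1/27591) - 27310/84 = 49459*(1/27591) - 27310*1/84 = 49459/27591 - 13655/42 = -124892609/386274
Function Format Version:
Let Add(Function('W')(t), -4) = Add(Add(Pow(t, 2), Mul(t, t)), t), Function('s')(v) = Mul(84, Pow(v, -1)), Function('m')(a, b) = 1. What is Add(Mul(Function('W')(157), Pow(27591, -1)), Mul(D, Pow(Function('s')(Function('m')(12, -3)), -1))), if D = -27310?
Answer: Rational(-124892609, 386274) ≈ -323.33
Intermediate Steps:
Function('W')(t) = Add(4, t, Mul(2, Pow(t, 2))) (Function('W')(t) = Add(4, Add(Add(Pow(t, 2), Mul(t, t)), t)) = Add(4, Add(Add(Pow(t, 2), Pow(t, 2)), t)) = Add(4, Add(Mul(2, Pow(t, 2)), t)) = Add(4, Add(t, Mul(2, Pow(t, 2)))) = Add(4, t, Mul(2, Pow(t, 2))))
Add(Mul(Function('W')(157), Pow(27591, -1)), Mul(D, Pow(Function('s')(Function('m')(12, -3)), -1))) = Add(Mul(Add(4, 157, Mul(2, Pow(157, 2))), Pow(27591, -1)), Mul(-27310, Pow(Mul(84, Pow(1, -1)), -1))) = Add(Mul(Add(4, 157, Mul(2, 24649)), Rational(1, 27591)), Mul(-27310, Pow(Mul(84, 1), -1))) = Add(Mul(Add(4, 157, 49298), Rational(1, 27591)), Mul(-27310, Pow(84, -1))) = Add(Mul(49459, Rational(1, 27591)), Mul(-27310, Rational(1, 84))) = Add(Rational(49459, 27591), Rational(-13655, 42)) = Rational(-124892609, 386274)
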